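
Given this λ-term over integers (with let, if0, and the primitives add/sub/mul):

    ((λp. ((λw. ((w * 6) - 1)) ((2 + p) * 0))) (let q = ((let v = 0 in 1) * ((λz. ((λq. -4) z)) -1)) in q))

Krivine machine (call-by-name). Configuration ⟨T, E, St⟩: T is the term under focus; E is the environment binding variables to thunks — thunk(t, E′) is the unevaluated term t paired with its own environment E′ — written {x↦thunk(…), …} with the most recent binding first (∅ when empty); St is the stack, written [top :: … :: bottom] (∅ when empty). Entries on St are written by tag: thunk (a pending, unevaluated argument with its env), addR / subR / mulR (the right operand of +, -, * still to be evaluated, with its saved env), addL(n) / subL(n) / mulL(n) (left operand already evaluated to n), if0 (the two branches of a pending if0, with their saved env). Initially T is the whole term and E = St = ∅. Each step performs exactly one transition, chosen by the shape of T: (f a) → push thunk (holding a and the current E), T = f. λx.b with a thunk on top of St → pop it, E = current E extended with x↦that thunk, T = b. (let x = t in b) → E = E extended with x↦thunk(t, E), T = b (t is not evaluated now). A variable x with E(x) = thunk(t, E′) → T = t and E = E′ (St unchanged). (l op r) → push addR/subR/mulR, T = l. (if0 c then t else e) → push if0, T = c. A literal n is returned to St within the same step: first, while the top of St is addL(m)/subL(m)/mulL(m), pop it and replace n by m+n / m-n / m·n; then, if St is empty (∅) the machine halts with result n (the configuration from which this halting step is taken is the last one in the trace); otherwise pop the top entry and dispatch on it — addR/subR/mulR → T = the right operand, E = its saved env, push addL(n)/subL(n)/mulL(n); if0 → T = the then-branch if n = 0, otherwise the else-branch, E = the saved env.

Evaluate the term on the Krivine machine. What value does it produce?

Answer: -1

Machine steps:
0. ⟨T=((λp. ((λw. ((w * 6) - 1)) ((2 + p) * 0))) (let q = ((let v = 0 in 1) * ((λz. ((λq. -4) z)) -1)) in q)); E=∅; St=∅⟩
1. ⟨T=(λp. ((λw. ((w * 6) - 1)) ((2 + p) * 0))); E=∅; St=[thunk]⟩
2. ⟨T=((λw. ((w * 6) - 1)) ((2 + p) * 0)); E={p↦thunk((let q = ((let v = 0 in 1) * ((λz. ((λq. -4) z)) -1)) in q), ∅)}; St=∅⟩
3. ⟨T=(λw. ((w * 6) - 1)); E={p↦thunk((let q = ((let v = 0 in 1) * ((λz. ((λq. -4) z)) -1)) in q), ∅)}; St=[thunk]⟩
4. ⟨T=((w * 6) - 1); E={w↦thunk(((2 + p) * 0), {p↦thunk((let q = ((let v = 0 in 1) * ((λz. ((λq. -4) z)) -1)) in q), ∅)}), p↦thunk((let q = ((let v = 0 in 1) * ((λz. ((λq. -4) z)) -1)) in q), ∅)}; St=∅⟩
5. ⟨T=(w * 6); E={w↦thunk(((2 + p) * 0), {p↦thunk((let q = ((let v = 0 in 1) * ((λz. ((λq. -4) z)) -1)) in q), ∅)}), p↦thunk((let q = ((let v = 0 in 1) * ((λz. ((λq. -4) z)) -1)) in q), ∅)}; St=[subR]⟩
6. ⟨T=w; E={w↦thunk(((2 + p) * 0), {p↦thunk((let q = ((let v = 0 in 1) * ((λz. ((λq. -4) z)) -1)) in q), ∅)}), p↦thunk((let q = ((let v = 0 in 1) * ((λz. ((λq. -4) z)) -1)) in q), ∅)}; St=[mulR :: subR]⟩
7. ⟨T=((2 + p) * 0); E={p↦thunk((let q = ((let v = 0 in 1) * ((λz. ((λq. -4) z)) -1)) in q), ∅)}; St=[mulR :: subR]⟩
8. ⟨T=(2 + p); E={p↦thunk((let q = ((let v = 0 in 1) * ((λz. ((λq. -4) z)) -1)) in q), ∅)}; St=[mulR :: mulR :: subR]⟩
9. ⟨T=2; E={p↦thunk((let q = ((let v = 0 in 1) * ((λz. ((λq. -4) z)) -1)) in q), ∅)}; St=[addR :: mulR :: mulR :: subR]⟩
10. ⟨T=p; E={p↦thunk((let q = ((let v = 0 in 1) * ((λz. ((λq. -4) z)) -1)) in q), ∅)}; St=[addL(2) :: mulR :: mulR :: subR]⟩
11. ⟨T=(let q = ((let v = 0 in 1) * ((λz. ((λq. -4) z)) -1)) in q); E=∅; St=[addL(2) :: mulR :: mulR :: subR]⟩
12. ⟨T=q; E={q↦thunk(((let v = 0 in 1) * ((λz. ((λq. -4) z)) -1)), ∅)}; St=[addL(2) :: mulR :: mulR :: subR]⟩
13. ⟨T=((let v = 0 in 1) * ((λz. ((λq. -4) z)) -1)); E=∅; St=[addL(2) :: mulR :: mulR :: subR]⟩
14. ⟨T=(let v = 0 in 1); E=∅; St=[mulR :: addL(2) :: mulR :: mulR :: subR]⟩
15. ⟨T=1; E={v↦thunk(0, ∅)}; St=[mulR :: addL(2) :: mulR :: mulR :: subR]⟩
16. ⟨T=((λz. ((λq. -4) z)) -1); E=∅; St=[mulL(1) :: addL(2) :: mulR :: mulR :: subR]⟩
17. ⟨T=(λz. ((λq. -4) z)); E=∅; St=[thunk :: mulL(1) :: addL(2) :: mulR :: mulR :: subR]⟩
18. ⟨T=((λq. -4) z); E={z↦thunk(-1, ∅)}; St=[mulL(1) :: addL(2) :: mulR :: mulR :: subR]⟩
19. ⟨T=(λq. -4); E={z↦thunk(-1, ∅)}; St=[thunk :: mulL(1) :: addL(2) :: mulR :: mulR :: subR]⟩
20. ⟨T=-4; E={q↦thunk(z, {z↦thunk(-1, ∅)}), z↦thunk(-1, ∅)}; St=[mulL(1) :: addL(2) :: mulR :: mulR :: subR]⟩
21. ⟨T=0; E={p↦thunk((let q = ((let v = 0 in 1) * ((λz. ((λq. -4) z)) -1)) in q), ∅)}; St=[mulL(-2) :: mulR :: subR]⟩
22. ⟨T=6; E={w↦thunk(((2 + p) * 0), {p↦thunk((let q = ((let v = 0 in 1) * ((λz. ((λq. -4) z)) -1)) in q), ∅)}), p↦thunk((let q = ((let v = 0 in 1) * ((λz. ((λq. -4) z)) -1)) in q), ∅)}; St=[mulL(0) :: subR]⟩
23. ⟨T=1; E={w↦thunk(((2 + p) * 0), {p↦thunk((let q = ((let v = 0 in 1) * ((λz. ((λq. -4) z)) -1)) in q), ∅)}), p↦thunk((let q = ((let v = 0 in 1) * ((λz. ((λq. -4) z)) -1)) in q), ∅)}; St=[subL(0)]⟩
→ final value -1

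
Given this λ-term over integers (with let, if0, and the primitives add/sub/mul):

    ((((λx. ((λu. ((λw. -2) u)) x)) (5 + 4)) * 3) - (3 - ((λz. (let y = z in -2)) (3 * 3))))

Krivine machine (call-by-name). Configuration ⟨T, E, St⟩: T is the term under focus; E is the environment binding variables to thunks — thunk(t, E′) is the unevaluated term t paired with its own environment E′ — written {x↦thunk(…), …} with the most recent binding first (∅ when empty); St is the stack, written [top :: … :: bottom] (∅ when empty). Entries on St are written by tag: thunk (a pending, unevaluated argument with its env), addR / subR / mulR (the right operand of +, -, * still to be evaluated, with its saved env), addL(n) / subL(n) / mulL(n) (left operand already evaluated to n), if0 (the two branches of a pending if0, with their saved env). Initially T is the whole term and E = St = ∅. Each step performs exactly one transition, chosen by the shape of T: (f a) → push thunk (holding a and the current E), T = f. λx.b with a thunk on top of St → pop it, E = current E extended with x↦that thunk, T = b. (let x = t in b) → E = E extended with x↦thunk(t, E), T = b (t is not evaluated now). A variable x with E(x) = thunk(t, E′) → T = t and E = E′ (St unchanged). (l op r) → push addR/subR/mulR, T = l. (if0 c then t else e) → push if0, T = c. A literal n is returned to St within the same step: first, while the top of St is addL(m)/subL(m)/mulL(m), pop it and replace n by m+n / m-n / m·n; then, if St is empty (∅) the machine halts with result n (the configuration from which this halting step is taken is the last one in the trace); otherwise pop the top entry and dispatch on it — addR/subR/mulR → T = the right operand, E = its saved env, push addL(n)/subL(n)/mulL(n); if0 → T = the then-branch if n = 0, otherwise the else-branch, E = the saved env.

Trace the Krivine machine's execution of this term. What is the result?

t=0: <T=((((λx. ((λu. ((λw. -2) u)) x)) (5 + 4)) * 3) - (3 - ((λz. (let y = z in -2)) (3 * 3)))), E=∅, St=∅>
t=1: <T=(((λx. ((λu. ((λw. -2) u)) x)) (5 + 4)) * 3), E=∅, St=[subR]>
t=2: <T=((λx. ((λu. ((λw. -2) u)) x)) (5 + 4)), E=∅, St=[mulR :: subR]>
t=3: <T=(λx. ((λu. ((λw. -2) u)) x)), E=∅, St=[thunk :: mulR :: subR]>
t=4: <T=((λu. ((λw. -2) u)) x), E={x↦thunk((5 + 4), ∅)}, St=[mulR :: subR]>
t=5: <T=(λu. ((λw. -2) u)), E={x↦thunk((5 + 4), ∅)}, St=[thunk :: mulR :: subR]>
t=6: <T=((λw. -2) u), E={u↦thunk(x, {x↦thunk((5 + 4), ∅)}), x↦thunk((5 + 4), ∅)}, St=[mulR :: subR]>
t=7: <T=(λw. -2), E={u↦thunk(x, {x↦thunk((5 + 4), ∅)}), x↦thunk((5 + 4), ∅)}, St=[thunk :: mulR :: subR]>
t=8: <T=-2, E={w↦thunk(u, {u↦thunk(x, {x↦thunk((5 + 4), ∅)}), x↦thunk((5 + 4), ∅)}), u↦thunk(x, {x↦thunk((5 + 4), ∅)}), x↦thunk((5 + 4), ∅)}, St=[mulR :: subR]>
t=9: <T=3, E=∅, St=[mulL(-2) :: subR]>
t=10: <T=(3 - ((λz. (let y = z in -2)) (3 * 3))), E=∅, St=[subL(-6)]>
t=11: <T=3, E=∅, St=[subR :: subL(-6)]>
t=12: <T=((λz. (let y = z in -2)) (3 * 3)), E=∅, St=[subL(3) :: subL(-6)]>
t=13: <T=(λz. (let y = z in -2)), E=∅, St=[thunk :: subL(3) :: subL(-6)]>
t=14: <T=(let y = z in -2), E={z↦thunk((3 * 3), ∅)}, St=[subL(3) :: subL(-6)]>
t=15: <T=-2, E={y↦thunk(z, {z↦thunk((3 * 3), ∅)}), z↦thunk((3 * 3), ∅)}, St=[subL(3) :: subL(-6)]>
→ final value -11

Answer: -11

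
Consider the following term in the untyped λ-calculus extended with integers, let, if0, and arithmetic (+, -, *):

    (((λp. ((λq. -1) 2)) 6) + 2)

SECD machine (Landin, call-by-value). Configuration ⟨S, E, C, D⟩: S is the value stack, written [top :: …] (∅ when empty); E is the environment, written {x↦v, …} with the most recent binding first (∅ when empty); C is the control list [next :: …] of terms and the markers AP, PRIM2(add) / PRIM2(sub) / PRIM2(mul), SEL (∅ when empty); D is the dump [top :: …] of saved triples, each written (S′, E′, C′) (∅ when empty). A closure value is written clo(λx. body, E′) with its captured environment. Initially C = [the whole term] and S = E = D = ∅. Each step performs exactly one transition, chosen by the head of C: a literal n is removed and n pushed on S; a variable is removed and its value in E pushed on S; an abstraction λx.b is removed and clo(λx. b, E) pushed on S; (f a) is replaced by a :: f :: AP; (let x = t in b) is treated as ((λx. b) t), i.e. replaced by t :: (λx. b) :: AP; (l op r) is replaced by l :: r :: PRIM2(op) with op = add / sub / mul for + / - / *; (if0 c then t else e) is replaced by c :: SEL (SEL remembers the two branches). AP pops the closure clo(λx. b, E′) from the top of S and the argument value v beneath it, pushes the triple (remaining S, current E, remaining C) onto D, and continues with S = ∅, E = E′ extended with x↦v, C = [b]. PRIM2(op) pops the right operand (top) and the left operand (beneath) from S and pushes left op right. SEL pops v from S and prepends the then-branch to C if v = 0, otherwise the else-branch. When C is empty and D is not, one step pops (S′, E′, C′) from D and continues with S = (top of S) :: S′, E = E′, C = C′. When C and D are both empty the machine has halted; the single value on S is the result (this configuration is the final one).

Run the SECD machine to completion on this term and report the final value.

Answer: 1

Machine steps:
t=0: [S=∅ | E=∅ | C=[(((λp. ((λq. -1) 2)) 6) + 2)] | D=∅]
t=1: [S=∅ | E=∅ | C=[((λp. ((λq. -1) 2)) 6) :: 2 :: PRIM2(add)] | D=∅]
t=2: [S=∅ | E=∅ | C=[6 :: (λp. ((λq. -1) 2)) :: AP :: 2 :: PRIM2(add)] | D=∅]
t=3: [S=[6] | E=∅ | C=[(λp. ((λq. -1) 2)) :: AP :: 2 :: PRIM2(add)] | D=∅]
t=4: [S=[clo(λp. ((λq. -1) 2), ∅) :: 6] | E=∅ | C=[AP :: 2 :: PRIM2(add)] | D=∅]
t=5: [S=∅ | E={p↦6} | C=[((λq. -1) 2)] | D=[(∅, ∅, [2 :: PRIM2(add)])]]
t=6: [S=∅ | E={p↦6} | C=[2 :: (λq. -1) :: AP] | D=[(∅, ∅, [2 :: PRIM2(add)])]]
t=7: [S=[2] | E={p↦6} | C=[(λq. -1) :: AP] | D=[(∅, ∅, [2 :: PRIM2(add)])]]
t=8: [S=[clo(λq. -1, {p↦6}) :: 2] | E={p↦6} | C=[AP] | D=[(∅, ∅, [2 :: PRIM2(add)])]]
t=9: [S=∅ | E={q↦2, p↦6} | C=[-1] | D=[(∅, {p↦6}, ∅) :: (∅, ∅, [2 :: PRIM2(add)])]]
t=10: [S=[-1] | E={q↦2, p↦6} | C=∅ | D=[(∅, {p↦6}, ∅) :: (∅, ∅, [2 :: PRIM2(add)])]]
t=11: [S=[-1] | E={p↦6} | C=∅ | D=[(∅, ∅, [2 :: PRIM2(add)])]]
t=12: [S=[-1] | E=∅ | C=[2 :: PRIM2(add)] | D=∅]
t=13: [S=[2 :: -1] | E=∅ | C=[PRIM2(add)] | D=∅]
t=14: [S=[1] | E=∅ | C=∅ | D=∅]
→ final value 1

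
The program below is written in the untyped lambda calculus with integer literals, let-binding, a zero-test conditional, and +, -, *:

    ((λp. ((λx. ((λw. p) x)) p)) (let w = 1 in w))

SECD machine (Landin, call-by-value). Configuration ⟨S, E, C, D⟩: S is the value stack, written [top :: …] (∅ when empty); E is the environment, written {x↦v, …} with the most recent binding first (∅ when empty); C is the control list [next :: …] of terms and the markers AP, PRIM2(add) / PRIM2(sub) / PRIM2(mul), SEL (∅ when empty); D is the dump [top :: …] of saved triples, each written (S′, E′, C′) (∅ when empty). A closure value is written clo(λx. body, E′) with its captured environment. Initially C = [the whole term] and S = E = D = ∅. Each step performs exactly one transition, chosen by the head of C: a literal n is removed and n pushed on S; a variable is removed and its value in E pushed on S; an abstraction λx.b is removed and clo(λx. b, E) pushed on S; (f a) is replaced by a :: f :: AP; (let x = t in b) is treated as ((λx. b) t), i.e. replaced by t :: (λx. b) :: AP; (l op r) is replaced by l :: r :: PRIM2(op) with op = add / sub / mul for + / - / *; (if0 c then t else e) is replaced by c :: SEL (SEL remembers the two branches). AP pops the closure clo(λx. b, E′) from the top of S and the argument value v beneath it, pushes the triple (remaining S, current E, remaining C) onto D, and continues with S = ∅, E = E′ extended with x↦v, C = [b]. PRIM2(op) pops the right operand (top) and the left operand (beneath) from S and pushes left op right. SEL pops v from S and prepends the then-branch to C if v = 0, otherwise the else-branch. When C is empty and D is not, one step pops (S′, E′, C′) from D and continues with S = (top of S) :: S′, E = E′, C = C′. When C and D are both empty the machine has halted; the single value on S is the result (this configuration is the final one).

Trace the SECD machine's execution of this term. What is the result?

step 0: [S=∅ | E=∅ | C=[((λp. ((λx. ((λw. p) x)) p)) (let w = 1 in w))] | D=∅]
step 1: [S=∅ | E=∅ | C=[(let w = 1 in w) :: (λp. ((λx. ((λw. p) x)) p)) :: AP] | D=∅]
step 2: [S=∅ | E=∅ | C=[1 :: (λw. w) :: AP :: (λp. ((λx. ((λw. p) x)) p)) :: AP] | D=∅]
step 3: [S=[1] | E=∅ | C=[(λw. w) :: AP :: (λp. ((λx. ((λw. p) x)) p)) :: AP] | D=∅]
step 4: [S=[clo(λw. w, ∅) :: 1] | E=∅ | C=[AP :: (λp. ((λx. ((λw. p) x)) p)) :: AP] | D=∅]
step 5: [S=∅ | E={w↦1} | C=[w] | D=[(∅, ∅, [(λp. ((λx. ((λw. p) x)) p)) :: AP])]]
step 6: [S=[1] | E={w↦1} | C=∅ | D=[(∅, ∅, [(λp. ((λx. ((λw. p) x)) p)) :: AP])]]
step 7: [S=[1] | E=∅ | C=[(λp. ((λx. ((λw. p) x)) p)) :: AP] | D=∅]
step 8: [S=[clo(λp. ((λx. ((λw. p) x)) p), ∅) :: 1] | E=∅ | C=[AP] | D=∅]
step 9: [S=∅ | E={p↦1} | C=[((λx. ((λw. p) x)) p)] | D=[(∅, ∅, ∅)]]
step 10: [S=∅ | E={p↦1} | C=[p :: (λx. ((λw. p) x)) :: AP] | D=[(∅, ∅, ∅)]]
step 11: [S=[1] | E={p↦1} | C=[(λx. ((λw. p) x)) :: AP] | D=[(∅, ∅, ∅)]]
step 12: [S=[clo(λx. ((λw. p) x), {p↦1}) :: 1] | E={p↦1} | C=[AP] | D=[(∅, ∅, ∅)]]
step 13: [S=∅ | E={x↦1, p↦1} | C=[((λw. p) x)] | D=[(∅, {p↦1}, ∅) :: (∅, ∅, ∅)]]
step 14: [S=∅ | E={x↦1, p↦1} | C=[x :: (λw. p) :: AP] | D=[(∅, {p↦1}, ∅) :: (∅, ∅, ∅)]]
step 15: [S=[1] | E={x↦1, p↦1} | C=[(λw. p) :: AP] | D=[(∅, {p↦1}, ∅) :: (∅, ∅, ∅)]]
step 16: [S=[clo(λw. p, {x↦1, p↦1}) :: 1] | E={x↦1, p↦1} | C=[AP] | D=[(∅, {p↦1}, ∅) :: (∅, ∅, ∅)]]
step 17: [S=∅ | E={w↦1, x↦1, p↦1} | C=[p] | D=[(∅, {x↦1, p↦1}, ∅) :: (∅, {p↦1}, ∅) :: (∅, ∅, ∅)]]
step 18: [S=[1] | E={w↦1, x↦1, p↦1} | C=∅ | D=[(∅, {x↦1, p↦1}, ∅) :: (∅, {p↦1}, ∅) :: (∅, ∅, ∅)]]
step 19: [S=[1] | E={x↦1, p↦1} | C=∅ | D=[(∅, {p↦1}, ∅) :: (∅, ∅, ∅)]]
step 20: [S=[1] | E={p↦1} | C=∅ | D=[(∅, ∅, ∅)]]
step 21: [S=[1] | E=∅ | C=∅ | D=∅]
→ final value 1

Answer: 1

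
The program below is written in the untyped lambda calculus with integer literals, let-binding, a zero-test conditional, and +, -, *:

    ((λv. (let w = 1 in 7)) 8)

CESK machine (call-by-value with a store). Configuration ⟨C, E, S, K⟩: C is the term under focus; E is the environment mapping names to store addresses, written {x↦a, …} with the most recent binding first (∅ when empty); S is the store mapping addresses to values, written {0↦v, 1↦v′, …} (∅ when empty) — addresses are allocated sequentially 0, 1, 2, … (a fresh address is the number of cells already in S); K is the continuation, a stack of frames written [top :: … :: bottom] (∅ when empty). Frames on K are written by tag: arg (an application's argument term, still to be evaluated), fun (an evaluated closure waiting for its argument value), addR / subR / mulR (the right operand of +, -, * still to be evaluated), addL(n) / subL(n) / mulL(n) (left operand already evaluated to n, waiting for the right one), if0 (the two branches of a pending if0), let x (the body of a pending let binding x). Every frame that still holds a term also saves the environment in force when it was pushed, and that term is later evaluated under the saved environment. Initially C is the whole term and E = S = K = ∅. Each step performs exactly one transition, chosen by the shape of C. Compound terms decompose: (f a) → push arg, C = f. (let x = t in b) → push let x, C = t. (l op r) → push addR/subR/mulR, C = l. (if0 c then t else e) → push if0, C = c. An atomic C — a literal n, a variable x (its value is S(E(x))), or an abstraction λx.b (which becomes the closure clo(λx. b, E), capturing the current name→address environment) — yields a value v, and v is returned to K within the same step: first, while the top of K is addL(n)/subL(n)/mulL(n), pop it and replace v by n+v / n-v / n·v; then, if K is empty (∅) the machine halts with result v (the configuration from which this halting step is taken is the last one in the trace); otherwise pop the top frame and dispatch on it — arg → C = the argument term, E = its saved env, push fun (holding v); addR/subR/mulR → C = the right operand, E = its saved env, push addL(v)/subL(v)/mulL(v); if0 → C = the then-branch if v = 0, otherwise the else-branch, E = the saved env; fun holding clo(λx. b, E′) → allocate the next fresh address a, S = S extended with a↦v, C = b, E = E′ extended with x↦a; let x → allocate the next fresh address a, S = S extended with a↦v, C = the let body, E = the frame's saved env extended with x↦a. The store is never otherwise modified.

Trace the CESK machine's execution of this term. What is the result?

step 0: <C=((λv. (let w = 1 in 7)) 8), E=∅, S=∅, K=∅>
step 1: <C=(λv. (let w = 1 in 7)), E=∅, S=∅, K=[arg]>
step 2: <C=8, E=∅, S=∅, K=[fun]>
step 3: <C=(let w = 1 in 7), E={v↦0}, S={0↦8}, K=∅>
step 4: <C=1, E={v↦0}, S={0↦8}, K=[let w]>
step 5: <C=7, E={w↦1, v↦0}, S={0↦8, 1↦1}, K=∅>
→ final value 7

Answer: 7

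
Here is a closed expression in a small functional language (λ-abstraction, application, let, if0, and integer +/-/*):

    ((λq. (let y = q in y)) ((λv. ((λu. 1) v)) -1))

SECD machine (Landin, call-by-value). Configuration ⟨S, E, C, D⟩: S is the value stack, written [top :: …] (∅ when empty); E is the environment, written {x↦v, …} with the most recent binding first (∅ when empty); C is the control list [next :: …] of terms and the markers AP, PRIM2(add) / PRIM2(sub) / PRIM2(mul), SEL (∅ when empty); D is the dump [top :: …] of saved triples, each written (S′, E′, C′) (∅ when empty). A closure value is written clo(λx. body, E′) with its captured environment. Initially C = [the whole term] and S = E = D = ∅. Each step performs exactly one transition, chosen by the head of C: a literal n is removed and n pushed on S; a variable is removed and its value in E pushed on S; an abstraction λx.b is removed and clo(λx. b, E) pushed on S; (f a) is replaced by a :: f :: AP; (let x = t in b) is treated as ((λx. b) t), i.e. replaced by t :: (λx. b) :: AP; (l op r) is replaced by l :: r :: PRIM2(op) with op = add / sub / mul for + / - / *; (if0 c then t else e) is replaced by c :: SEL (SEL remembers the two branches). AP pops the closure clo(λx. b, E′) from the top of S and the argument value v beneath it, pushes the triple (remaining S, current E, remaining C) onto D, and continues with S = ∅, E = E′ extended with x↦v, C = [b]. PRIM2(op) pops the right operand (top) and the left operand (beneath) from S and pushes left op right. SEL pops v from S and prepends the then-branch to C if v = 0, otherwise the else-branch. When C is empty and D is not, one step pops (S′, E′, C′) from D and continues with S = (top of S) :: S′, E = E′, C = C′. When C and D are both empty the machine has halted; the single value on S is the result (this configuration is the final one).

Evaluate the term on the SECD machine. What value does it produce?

[0] [S=∅ | E=∅ | C=[((λq. (let y = q in y)) ((λv. ((λu. 1) v)) -1))] | D=∅]
[1] [S=∅ | E=∅ | C=[((λv. ((λu. 1) v)) -1) :: (λq. (let y = q in y)) :: AP] | D=∅]
[2] [S=∅ | E=∅ | C=[-1 :: (λv. ((λu. 1) v)) :: AP :: (λq. (let y = q in y)) :: AP] | D=∅]
[3] [S=[-1] | E=∅ | C=[(λv. ((λu. 1) v)) :: AP :: (λq. (let y = q in y)) :: AP] | D=∅]
[4] [S=[clo(λv. ((λu. 1) v), ∅) :: -1] | E=∅ | C=[AP :: (λq. (let y = q in y)) :: AP] | D=∅]
[5] [S=∅ | E={v↦-1} | C=[((λu. 1) v)] | D=[(∅, ∅, [(λq. (let y = q in y)) :: AP])]]
[6] [S=∅ | E={v↦-1} | C=[v :: (λu. 1) :: AP] | D=[(∅, ∅, [(λq. (let y = q in y)) :: AP])]]
[7] [S=[-1] | E={v↦-1} | C=[(λu. 1) :: AP] | D=[(∅, ∅, [(λq. (let y = q in y)) :: AP])]]
[8] [S=[clo(λu. 1, {v↦-1}) :: -1] | E={v↦-1} | C=[AP] | D=[(∅, ∅, [(λq. (let y = q in y)) :: AP])]]
[9] [S=∅ | E={u↦-1, v↦-1} | C=[1] | D=[(∅, {v↦-1}, ∅) :: (∅, ∅, [(λq. (let y = q in y)) :: AP])]]
[10] [S=[1] | E={u↦-1, v↦-1} | C=∅ | D=[(∅, {v↦-1}, ∅) :: (∅, ∅, [(λq. (let y = q in y)) :: AP])]]
[11] [S=[1] | E={v↦-1} | C=∅ | D=[(∅, ∅, [(λq. (let y = q in y)) :: AP])]]
[12] [S=[1] | E=∅ | C=[(λq. (let y = q in y)) :: AP] | D=∅]
[13] [S=[clo(λq. (let y = q in y), ∅) :: 1] | E=∅ | C=[AP] | D=∅]
[14] [S=∅ | E={q↦1} | C=[(let y = q in y)] | D=[(∅, ∅, ∅)]]
[15] [S=∅ | E={q↦1} | C=[q :: (λy. y) :: AP] | D=[(∅, ∅, ∅)]]
[16] [S=[1] | E={q↦1} | C=[(λy. y) :: AP] | D=[(∅, ∅, ∅)]]
[17] [S=[clo(λy. y, {q↦1}) :: 1] | E={q↦1} | C=[AP] | D=[(∅, ∅, ∅)]]
[18] [S=∅ | E={y↦1, q↦1} | C=[y] | D=[(∅, {q↦1}, ∅) :: (∅, ∅, ∅)]]
[19] [S=[1] | E={y↦1, q↦1} | C=∅ | D=[(∅, {q↦1}, ∅) :: (∅, ∅, ∅)]]
[20] [S=[1] | E={q↦1} | C=∅ | D=[(∅, ∅, ∅)]]
[21] [S=[1] | E=∅ | C=∅ | D=∅]
→ final value 1

Answer: 1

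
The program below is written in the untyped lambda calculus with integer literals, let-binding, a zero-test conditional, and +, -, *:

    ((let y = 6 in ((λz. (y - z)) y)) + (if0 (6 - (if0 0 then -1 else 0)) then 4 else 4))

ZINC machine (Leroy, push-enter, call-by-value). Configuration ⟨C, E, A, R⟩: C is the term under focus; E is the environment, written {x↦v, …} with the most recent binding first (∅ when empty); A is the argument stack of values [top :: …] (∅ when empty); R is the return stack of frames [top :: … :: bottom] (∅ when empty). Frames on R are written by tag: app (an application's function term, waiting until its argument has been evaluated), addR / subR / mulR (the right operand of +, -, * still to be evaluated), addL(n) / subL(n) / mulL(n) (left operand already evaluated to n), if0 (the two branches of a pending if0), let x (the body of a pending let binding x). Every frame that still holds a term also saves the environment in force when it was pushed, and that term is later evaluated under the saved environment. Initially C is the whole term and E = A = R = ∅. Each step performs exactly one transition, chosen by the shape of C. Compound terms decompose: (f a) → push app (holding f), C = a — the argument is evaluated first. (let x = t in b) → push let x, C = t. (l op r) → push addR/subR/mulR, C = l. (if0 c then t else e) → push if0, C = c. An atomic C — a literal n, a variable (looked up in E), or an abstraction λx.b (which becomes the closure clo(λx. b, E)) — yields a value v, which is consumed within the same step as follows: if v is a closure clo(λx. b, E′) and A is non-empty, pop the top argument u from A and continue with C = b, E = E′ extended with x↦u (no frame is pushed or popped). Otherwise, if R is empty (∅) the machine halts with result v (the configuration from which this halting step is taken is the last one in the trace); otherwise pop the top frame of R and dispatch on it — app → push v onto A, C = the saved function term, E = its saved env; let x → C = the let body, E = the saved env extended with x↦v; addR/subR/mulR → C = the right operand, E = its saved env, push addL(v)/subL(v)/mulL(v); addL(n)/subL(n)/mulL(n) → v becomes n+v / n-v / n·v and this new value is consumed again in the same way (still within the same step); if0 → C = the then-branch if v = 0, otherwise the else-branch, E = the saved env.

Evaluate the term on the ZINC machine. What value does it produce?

[0] ⟨C=((let y = 6 in ((λz. (y - z)) y)) + (if0 (6 - (if0 0 then -1 else 0)) then 4 else 4)); E=∅; A=∅; R=∅⟩
[1] ⟨C=(let y = 6 in ((λz. (y - z)) y)); E=∅; A=∅; R=[addR]⟩
[2] ⟨C=6; E=∅; A=∅; R=[let y :: addR]⟩
[3] ⟨C=((λz. (y - z)) y); E={y↦6}; A=∅; R=[addR]⟩
[4] ⟨C=y; E={y↦6}; A=∅; R=[app :: addR]⟩
[5] ⟨C=(λz. (y - z)); E={y↦6}; A=[6]; R=[addR]⟩
[6] ⟨C=(y - z); E={z↦6, y↦6}; A=∅; R=[addR]⟩
[7] ⟨C=y; E={z↦6, y↦6}; A=∅; R=[subR :: addR]⟩
[8] ⟨C=z; E={z↦6, y↦6}; A=∅; R=[subL(6) :: addR]⟩
[9] ⟨C=(if0 (6 - (if0 0 then -1 else 0)) then 4 else 4); E=∅; A=∅; R=[addL(0)]⟩
[10] ⟨C=(6 - (if0 0 then -1 else 0)); E=∅; A=∅; R=[if0 :: addL(0)]⟩
[11] ⟨C=6; E=∅; A=∅; R=[subR :: if0 :: addL(0)]⟩
[12] ⟨C=(if0 0 then -1 else 0); E=∅; A=∅; R=[subL(6) :: if0 :: addL(0)]⟩
[13] ⟨C=0; E=∅; A=∅; R=[if0 :: subL(6) :: if0 :: addL(0)]⟩
[14] ⟨C=-1; E=∅; A=∅; R=[subL(6) :: if0 :: addL(0)]⟩
[15] ⟨C=4; E=∅; A=∅; R=[addL(0)]⟩
→ final value 4

Answer: 4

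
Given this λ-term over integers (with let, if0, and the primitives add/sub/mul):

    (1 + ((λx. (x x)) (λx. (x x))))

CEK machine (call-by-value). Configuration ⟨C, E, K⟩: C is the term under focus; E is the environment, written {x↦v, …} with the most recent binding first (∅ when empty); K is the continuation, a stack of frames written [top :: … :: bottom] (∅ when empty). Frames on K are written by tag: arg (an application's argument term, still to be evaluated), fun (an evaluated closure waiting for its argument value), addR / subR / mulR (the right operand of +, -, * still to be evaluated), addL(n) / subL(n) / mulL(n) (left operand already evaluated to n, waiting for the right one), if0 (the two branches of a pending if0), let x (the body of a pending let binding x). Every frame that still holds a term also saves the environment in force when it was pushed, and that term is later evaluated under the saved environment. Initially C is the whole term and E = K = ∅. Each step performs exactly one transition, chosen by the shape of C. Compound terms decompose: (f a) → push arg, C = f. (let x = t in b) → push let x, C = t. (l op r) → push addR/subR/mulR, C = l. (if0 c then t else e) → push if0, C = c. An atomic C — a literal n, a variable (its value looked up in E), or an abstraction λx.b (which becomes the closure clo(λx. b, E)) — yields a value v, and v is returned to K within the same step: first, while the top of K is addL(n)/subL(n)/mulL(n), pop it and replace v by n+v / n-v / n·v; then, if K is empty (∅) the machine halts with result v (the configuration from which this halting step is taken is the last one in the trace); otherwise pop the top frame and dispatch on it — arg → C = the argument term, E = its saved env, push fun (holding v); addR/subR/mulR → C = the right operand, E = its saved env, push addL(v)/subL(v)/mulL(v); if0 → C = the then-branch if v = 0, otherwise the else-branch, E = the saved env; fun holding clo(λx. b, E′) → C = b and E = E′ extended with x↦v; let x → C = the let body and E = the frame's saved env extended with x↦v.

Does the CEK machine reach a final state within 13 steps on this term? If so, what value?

t=0: ⟨C=(1 + ((λx. (x x)) (λx. (x x)))); E=∅; K=∅⟩
t=1: ⟨C=1; E=∅; K=[addR]⟩
t=2: ⟨C=((λx. (x x)) (λx. (x x))); E=∅; K=[addL(1)]⟩
t=3: ⟨C=(λx. (x x)); E=∅; K=[arg :: addL(1)]⟩
t=4: ⟨C=(λx. (x x)); E=∅; K=[fun :: addL(1)]⟩
t=5: ⟨C=(x x); E={x↦clo(λx. (x x), ∅)}; K=[addL(1)]⟩
t=6: ⟨C=x; E={x↦clo(λx. (x x), ∅)}; K=[arg :: addL(1)]⟩
t=7: ⟨C=x; E={x↦clo(λx. (x x), ∅)}; K=[fun :: addL(1)]⟩
… configuration repeats with period 3 (steps 5–7 recur indefinitely) …

Answer: DIVERGES (no final state within 13 steps)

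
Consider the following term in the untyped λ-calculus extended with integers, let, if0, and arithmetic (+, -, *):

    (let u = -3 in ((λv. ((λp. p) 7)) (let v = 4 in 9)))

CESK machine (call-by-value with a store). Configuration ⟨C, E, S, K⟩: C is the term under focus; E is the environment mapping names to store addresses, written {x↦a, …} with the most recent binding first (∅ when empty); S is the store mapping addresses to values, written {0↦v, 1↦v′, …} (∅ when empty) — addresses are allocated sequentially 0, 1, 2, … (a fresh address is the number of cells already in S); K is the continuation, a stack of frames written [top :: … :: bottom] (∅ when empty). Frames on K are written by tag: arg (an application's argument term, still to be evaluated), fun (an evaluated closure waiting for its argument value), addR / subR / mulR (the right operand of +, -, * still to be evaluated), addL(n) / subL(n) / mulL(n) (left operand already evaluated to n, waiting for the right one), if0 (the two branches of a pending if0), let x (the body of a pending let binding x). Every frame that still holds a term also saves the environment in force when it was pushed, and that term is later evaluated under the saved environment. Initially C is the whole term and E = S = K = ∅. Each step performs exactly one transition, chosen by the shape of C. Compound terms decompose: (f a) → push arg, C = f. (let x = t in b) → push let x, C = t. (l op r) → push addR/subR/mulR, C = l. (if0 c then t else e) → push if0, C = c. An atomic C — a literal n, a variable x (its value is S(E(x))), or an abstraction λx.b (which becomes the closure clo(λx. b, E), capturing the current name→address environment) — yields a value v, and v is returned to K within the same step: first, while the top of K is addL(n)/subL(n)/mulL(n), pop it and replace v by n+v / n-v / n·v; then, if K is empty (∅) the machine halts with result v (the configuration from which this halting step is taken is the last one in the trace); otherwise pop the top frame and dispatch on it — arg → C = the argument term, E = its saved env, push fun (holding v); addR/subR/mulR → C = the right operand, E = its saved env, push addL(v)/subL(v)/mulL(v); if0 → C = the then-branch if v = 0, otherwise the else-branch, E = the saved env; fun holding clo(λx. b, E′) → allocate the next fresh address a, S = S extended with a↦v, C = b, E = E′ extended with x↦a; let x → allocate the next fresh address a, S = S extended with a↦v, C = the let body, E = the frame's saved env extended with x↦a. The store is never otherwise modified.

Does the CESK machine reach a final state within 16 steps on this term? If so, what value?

Answer: 7

Derivation:
0. ⟨C=(let u = -3 in ((λv. ((λp. p) 7)) (let v = 4 in 9))); E=∅; S=∅; K=∅⟩
1. ⟨C=-3; E=∅; S=∅; K=[let u]⟩
2. ⟨C=((λv. ((λp. p) 7)) (let v = 4 in 9)); E={u↦0}; S={0↦-3}; K=∅⟩
3. ⟨C=(λv. ((λp. p) 7)); E={u↦0}; S={0↦-3}; K=[arg]⟩
4. ⟨C=(let v = 4 in 9); E={u↦0}; S={0↦-3}; K=[fun]⟩
5. ⟨C=4; E={u↦0}; S={0↦-3}; K=[let v :: fun]⟩
6. ⟨C=9; E={v↦1, u↦0}; S={0↦-3, 1↦4}; K=[fun]⟩
7. ⟨C=((λp. p) 7); E={v↦2, u↦0}; S={0↦-3, 1↦4, 2↦9}; K=∅⟩
8. ⟨C=(λp. p); E={v↦2, u↦0}; S={0↦-3, 1↦4, 2↦9}; K=[arg]⟩
9. ⟨C=7; E={v↦2, u↦0}; S={0↦-3, 1↦4, 2↦9}; K=[fun]⟩
10. ⟨C=p; E={p↦3, v↦2, u↦0}; S={0↦-3, 1↦4, 2↦9, 3↦7}; K=∅⟩
→ final value 7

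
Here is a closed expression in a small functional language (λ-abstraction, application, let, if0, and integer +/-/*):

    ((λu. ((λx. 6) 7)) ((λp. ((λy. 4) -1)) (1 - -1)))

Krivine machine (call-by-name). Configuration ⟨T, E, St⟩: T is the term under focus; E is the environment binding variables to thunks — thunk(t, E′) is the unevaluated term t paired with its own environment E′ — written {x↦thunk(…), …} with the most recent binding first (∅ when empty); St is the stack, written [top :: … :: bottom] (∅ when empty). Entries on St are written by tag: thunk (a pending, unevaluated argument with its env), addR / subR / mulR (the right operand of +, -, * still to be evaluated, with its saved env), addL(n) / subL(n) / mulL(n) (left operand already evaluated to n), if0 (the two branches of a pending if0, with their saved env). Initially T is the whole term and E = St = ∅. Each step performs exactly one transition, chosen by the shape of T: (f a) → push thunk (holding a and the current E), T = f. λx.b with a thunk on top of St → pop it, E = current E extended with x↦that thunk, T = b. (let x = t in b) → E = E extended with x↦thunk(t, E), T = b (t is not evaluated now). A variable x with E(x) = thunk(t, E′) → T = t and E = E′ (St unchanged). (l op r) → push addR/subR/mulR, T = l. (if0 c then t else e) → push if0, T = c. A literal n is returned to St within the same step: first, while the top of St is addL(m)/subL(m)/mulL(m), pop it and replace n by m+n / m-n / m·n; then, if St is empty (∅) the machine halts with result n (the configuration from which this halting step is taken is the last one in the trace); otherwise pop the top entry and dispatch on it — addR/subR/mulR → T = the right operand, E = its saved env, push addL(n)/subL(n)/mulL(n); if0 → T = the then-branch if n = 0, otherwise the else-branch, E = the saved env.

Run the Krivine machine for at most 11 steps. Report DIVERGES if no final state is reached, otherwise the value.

Answer: 6

Derivation:
0. ⟨T=((λu. ((λx. 6) 7)) ((λp. ((λy. 4) -1)) (1 - -1))); E=∅; St=∅⟩
1. ⟨T=(λu. ((λx. 6) 7)); E=∅; St=[thunk]⟩
2. ⟨T=((λx. 6) 7); E={u↦thunk(((λp. ((λy. 4) -1)) (1 - -1)), ∅)}; St=∅⟩
3. ⟨T=(λx. 6); E={u↦thunk(((λp. ((λy. 4) -1)) (1 - -1)), ∅)}; St=[thunk]⟩
4. ⟨T=6; E={x↦thunk(7, {u↦thunk(((λp. ((λy. 4) -1)) (1 - -1)), ∅)}), u↦thunk(((λp. ((λy. 4) -1)) (1 - -1)), ∅)}; St=∅⟩
→ final value 6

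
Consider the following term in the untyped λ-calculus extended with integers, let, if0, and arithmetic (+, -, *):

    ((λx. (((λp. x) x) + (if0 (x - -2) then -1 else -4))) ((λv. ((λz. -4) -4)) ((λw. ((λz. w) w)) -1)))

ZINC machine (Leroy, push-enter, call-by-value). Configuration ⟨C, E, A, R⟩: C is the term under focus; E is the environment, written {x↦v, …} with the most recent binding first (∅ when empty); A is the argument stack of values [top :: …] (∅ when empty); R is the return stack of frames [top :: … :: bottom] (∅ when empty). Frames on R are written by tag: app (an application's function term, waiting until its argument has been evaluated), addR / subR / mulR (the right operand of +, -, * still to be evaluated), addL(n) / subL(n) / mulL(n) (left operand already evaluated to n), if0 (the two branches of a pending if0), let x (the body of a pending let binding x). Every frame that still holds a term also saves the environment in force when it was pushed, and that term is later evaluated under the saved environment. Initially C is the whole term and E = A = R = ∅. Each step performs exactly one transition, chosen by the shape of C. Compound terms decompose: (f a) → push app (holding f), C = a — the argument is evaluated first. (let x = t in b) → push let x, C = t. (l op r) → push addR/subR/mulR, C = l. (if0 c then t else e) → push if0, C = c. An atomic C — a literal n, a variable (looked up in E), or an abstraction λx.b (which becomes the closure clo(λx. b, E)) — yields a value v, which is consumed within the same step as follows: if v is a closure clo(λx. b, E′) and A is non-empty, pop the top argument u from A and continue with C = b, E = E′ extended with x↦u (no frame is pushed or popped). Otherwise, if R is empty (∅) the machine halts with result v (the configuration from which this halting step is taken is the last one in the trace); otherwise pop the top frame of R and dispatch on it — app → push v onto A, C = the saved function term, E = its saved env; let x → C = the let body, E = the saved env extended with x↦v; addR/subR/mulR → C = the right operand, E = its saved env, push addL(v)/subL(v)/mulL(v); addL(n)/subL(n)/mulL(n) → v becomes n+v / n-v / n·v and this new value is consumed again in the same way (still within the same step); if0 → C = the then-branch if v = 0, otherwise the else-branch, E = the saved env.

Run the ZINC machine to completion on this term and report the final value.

Answer: -8

Machine steps:
step 0: <C=((λx. (((λp. x) x) + (if0 (x - -2) then -1 else -4))) ((λv. ((λz. -4) -4)) ((λw. ((λz. w) w)) -1))), E=∅, A=∅, R=∅>
step 1: <C=((λv. ((λz. -4) -4)) ((λw. ((λz. w) w)) -1)), E=∅, A=∅, R=[app]>
step 2: <C=((λw. ((λz. w) w)) -1), E=∅, A=∅, R=[app :: app]>
step 3: <C=-1, E=∅, A=∅, R=[app :: app :: app]>
step 4: <C=(λw. ((λz. w) w)), E=∅, A=[-1], R=[app :: app]>
step 5: <C=((λz. w) w), E={w↦-1}, A=∅, R=[app :: app]>
step 6: <C=w, E={w↦-1}, A=∅, R=[app :: app :: app]>
step 7: <C=(λz. w), E={w↦-1}, A=[-1], R=[app :: app]>
step 8: <C=w, E={z↦-1, w↦-1}, A=∅, R=[app :: app]>
step 9: <C=(λv. ((λz. -4) -4)), E=∅, A=[-1], R=[app]>
step 10: <C=((λz. -4) -4), E={v↦-1}, A=∅, R=[app]>
step 11: <C=-4, E={v↦-1}, A=∅, R=[app :: app]>
step 12: <C=(λz. -4), E={v↦-1}, A=[-4], R=[app]>
step 13: <C=-4, E={z↦-4, v↦-1}, A=∅, R=[app]>
step 14: <C=(λx. (((λp. x) x) + (if0 (x - -2) then -1 else -4))), E=∅, A=[-4], R=∅>
step 15: <C=(((λp. x) x) + (if0 (x - -2) then -1 else -4)), E={x↦-4}, A=∅, R=∅>
step 16: <C=((λp. x) x), E={x↦-4}, A=∅, R=[addR]>
step 17: <C=x, E={x↦-4}, A=∅, R=[app :: addR]>
step 18: <C=(λp. x), E={x↦-4}, A=[-4], R=[addR]>
step 19: <C=x, E={p↦-4, x↦-4}, A=∅, R=[addR]>
step 20: <C=(if0 (x - -2) then -1 else -4), E={x↦-4}, A=∅, R=[addL(-4)]>
step 21: <C=(x - -2), E={x↦-4}, A=∅, R=[if0 :: addL(-4)]>
step 22: <C=x, E={x↦-4}, A=∅, R=[subR :: if0 :: addL(-4)]>
step 23: <C=-2, E={x↦-4}, A=∅, R=[subL(-4) :: if0 :: addL(-4)]>
step 24: <C=-4, E={x↦-4}, A=∅, R=[addL(-4)]>
→ final value -8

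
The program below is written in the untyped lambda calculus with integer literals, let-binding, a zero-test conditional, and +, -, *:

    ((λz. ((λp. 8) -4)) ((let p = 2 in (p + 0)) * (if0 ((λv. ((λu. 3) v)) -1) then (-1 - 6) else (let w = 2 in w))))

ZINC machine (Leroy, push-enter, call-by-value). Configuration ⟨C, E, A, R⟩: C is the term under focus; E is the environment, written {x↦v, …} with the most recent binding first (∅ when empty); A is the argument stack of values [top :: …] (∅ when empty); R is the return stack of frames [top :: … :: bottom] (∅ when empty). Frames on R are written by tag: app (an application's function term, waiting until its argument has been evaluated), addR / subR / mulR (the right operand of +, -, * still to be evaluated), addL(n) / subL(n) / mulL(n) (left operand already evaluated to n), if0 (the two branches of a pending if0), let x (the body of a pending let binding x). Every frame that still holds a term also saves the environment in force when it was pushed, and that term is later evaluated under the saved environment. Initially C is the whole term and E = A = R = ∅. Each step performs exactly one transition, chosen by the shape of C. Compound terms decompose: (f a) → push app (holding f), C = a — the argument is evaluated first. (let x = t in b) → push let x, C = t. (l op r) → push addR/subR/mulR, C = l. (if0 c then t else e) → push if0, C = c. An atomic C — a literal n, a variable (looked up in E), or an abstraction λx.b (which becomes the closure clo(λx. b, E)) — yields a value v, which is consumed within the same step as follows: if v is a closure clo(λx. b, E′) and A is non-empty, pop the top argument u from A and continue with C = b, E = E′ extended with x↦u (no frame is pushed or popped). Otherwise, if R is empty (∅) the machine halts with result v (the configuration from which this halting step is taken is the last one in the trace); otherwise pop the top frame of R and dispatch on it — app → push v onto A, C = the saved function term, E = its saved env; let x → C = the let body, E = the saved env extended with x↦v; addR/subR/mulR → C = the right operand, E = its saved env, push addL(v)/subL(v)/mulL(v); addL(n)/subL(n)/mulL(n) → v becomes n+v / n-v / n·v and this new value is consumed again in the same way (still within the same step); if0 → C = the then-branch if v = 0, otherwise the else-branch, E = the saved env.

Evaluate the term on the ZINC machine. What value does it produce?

Answer: 8

Machine steps:
t=0: ⟨C=((λz. ((λp. 8) -4)) ((let p = 2 in (p + 0)) * (if0 ((λv. ((λu. 3) v)) -1) then (-1 - 6) else (let w = 2 in w)))); E=∅; A=∅; R=∅⟩
t=1: ⟨C=((let p = 2 in (p + 0)) * (if0 ((λv. ((λu. 3) v)) -1) then (-1 - 6) else (let w = 2 in w))); E=∅; A=∅; R=[app]⟩
t=2: ⟨C=(let p = 2 in (p + 0)); E=∅; A=∅; R=[mulR :: app]⟩
t=3: ⟨C=2; E=∅; A=∅; R=[let p :: mulR :: app]⟩
t=4: ⟨C=(p + 0); E={p↦2}; A=∅; R=[mulR :: app]⟩
t=5: ⟨C=p; E={p↦2}; A=∅; R=[addR :: mulR :: app]⟩
t=6: ⟨C=0; E={p↦2}; A=∅; R=[addL(2) :: mulR :: app]⟩
t=7: ⟨C=(if0 ((λv. ((λu. 3) v)) -1) then (-1 - 6) else (let w = 2 in w)); E=∅; A=∅; R=[mulL(2) :: app]⟩
t=8: ⟨C=((λv. ((λu. 3) v)) -1); E=∅; A=∅; R=[if0 :: mulL(2) :: app]⟩
t=9: ⟨C=-1; E=∅; A=∅; R=[app :: if0 :: mulL(2) :: app]⟩
t=10: ⟨C=(λv. ((λu. 3) v)); E=∅; A=[-1]; R=[if0 :: mulL(2) :: app]⟩
t=11: ⟨C=((λu. 3) v); E={v↦-1}; A=∅; R=[if0 :: mulL(2) :: app]⟩
t=12: ⟨C=v; E={v↦-1}; A=∅; R=[app :: if0 :: mulL(2) :: app]⟩
t=13: ⟨C=(λu. 3); E={v↦-1}; A=[-1]; R=[if0 :: mulL(2) :: app]⟩
t=14: ⟨C=3; E={u↦-1, v↦-1}; A=∅; R=[if0 :: mulL(2) :: app]⟩
t=15: ⟨C=(let w = 2 in w); E=∅; A=∅; R=[mulL(2) :: app]⟩
t=16: ⟨C=2; E=∅; A=∅; R=[let w :: mulL(2) :: app]⟩
t=17: ⟨C=w; E={w↦2}; A=∅; R=[mulL(2) :: app]⟩
t=18: ⟨C=(λz. ((λp. 8) -4)); E=∅; A=[4]; R=∅⟩
t=19: ⟨C=((λp. 8) -4); E={z↦4}; A=∅; R=∅⟩
t=20: ⟨C=-4; E={z↦4}; A=∅; R=[app]⟩
t=21: ⟨C=(λp. 8); E={z↦4}; A=[-4]; R=∅⟩
t=22: ⟨C=8; E={p↦-4, z↦4}; A=∅; R=∅⟩
→ final value 8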